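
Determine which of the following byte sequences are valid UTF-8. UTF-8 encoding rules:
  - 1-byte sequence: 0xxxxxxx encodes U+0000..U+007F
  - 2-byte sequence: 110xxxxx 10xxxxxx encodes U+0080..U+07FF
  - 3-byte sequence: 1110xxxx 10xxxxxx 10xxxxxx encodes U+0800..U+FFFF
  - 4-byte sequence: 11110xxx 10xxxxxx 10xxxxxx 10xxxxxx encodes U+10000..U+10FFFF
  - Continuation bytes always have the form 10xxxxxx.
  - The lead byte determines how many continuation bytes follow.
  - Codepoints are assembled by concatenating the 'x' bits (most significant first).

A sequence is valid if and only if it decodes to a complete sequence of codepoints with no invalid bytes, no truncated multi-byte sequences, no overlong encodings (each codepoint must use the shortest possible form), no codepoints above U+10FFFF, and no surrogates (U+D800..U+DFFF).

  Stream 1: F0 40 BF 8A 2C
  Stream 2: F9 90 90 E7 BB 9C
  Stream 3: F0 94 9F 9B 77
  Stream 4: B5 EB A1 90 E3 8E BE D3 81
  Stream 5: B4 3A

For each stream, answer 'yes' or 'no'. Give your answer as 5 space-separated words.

Answer: no no yes no no

Derivation:
Stream 1: error at byte offset 1. INVALID
Stream 2: error at byte offset 0. INVALID
Stream 3: decodes cleanly. VALID
Stream 4: error at byte offset 0. INVALID
Stream 5: error at byte offset 0. INVALID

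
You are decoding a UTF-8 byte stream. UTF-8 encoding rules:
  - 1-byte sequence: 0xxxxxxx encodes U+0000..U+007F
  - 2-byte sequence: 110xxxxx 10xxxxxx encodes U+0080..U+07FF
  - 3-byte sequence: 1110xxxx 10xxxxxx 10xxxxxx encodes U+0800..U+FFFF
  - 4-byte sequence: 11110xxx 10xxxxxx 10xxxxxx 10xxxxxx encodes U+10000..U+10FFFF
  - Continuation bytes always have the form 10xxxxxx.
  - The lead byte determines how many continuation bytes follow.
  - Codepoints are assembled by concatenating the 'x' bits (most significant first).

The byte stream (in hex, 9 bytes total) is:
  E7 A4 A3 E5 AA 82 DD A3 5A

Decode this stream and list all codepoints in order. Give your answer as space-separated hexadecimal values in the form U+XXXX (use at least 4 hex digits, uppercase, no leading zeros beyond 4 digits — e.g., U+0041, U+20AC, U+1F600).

Byte[0]=E7: 3-byte lead, need 2 cont bytes. acc=0x7
Byte[1]=A4: continuation. acc=(acc<<6)|0x24=0x1E4
Byte[2]=A3: continuation. acc=(acc<<6)|0x23=0x7923
Completed: cp=U+7923 (starts at byte 0)
Byte[3]=E5: 3-byte lead, need 2 cont bytes. acc=0x5
Byte[4]=AA: continuation. acc=(acc<<6)|0x2A=0x16A
Byte[5]=82: continuation. acc=(acc<<6)|0x02=0x5A82
Completed: cp=U+5A82 (starts at byte 3)
Byte[6]=DD: 2-byte lead, need 1 cont bytes. acc=0x1D
Byte[7]=A3: continuation. acc=(acc<<6)|0x23=0x763
Completed: cp=U+0763 (starts at byte 6)
Byte[8]=5A: 1-byte ASCII. cp=U+005A

Answer: U+7923 U+5A82 U+0763 U+005A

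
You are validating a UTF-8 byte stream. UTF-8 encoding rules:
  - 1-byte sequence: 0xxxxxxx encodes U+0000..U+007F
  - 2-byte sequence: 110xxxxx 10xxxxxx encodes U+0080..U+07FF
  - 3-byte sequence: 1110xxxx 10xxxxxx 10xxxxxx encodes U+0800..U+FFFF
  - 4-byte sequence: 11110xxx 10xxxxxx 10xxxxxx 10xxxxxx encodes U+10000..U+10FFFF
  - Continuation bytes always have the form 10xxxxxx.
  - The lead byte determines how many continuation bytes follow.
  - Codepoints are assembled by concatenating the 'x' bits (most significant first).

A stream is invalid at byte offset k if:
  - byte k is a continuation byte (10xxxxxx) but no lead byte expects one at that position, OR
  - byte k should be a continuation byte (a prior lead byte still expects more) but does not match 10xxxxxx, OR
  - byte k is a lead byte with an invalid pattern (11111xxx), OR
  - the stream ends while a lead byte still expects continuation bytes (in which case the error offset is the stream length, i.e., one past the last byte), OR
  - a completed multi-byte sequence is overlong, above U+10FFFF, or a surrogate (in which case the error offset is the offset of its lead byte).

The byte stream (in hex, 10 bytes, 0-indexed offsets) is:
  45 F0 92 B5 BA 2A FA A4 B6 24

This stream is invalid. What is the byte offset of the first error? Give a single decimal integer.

Byte[0]=45: 1-byte ASCII. cp=U+0045
Byte[1]=F0: 4-byte lead, need 3 cont bytes. acc=0x0
Byte[2]=92: continuation. acc=(acc<<6)|0x12=0x12
Byte[3]=B5: continuation. acc=(acc<<6)|0x35=0x4B5
Byte[4]=BA: continuation. acc=(acc<<6)|0x3A=0x12D7A
Completed: cp=U+12D7A (starts at byte 1)
Byte[5]=2A: 1-byte ASCII. cp=U+002A
Byte[6]=FA: INVALID lead byte (not 0xxx/110x/1110/11110)

Answer: 6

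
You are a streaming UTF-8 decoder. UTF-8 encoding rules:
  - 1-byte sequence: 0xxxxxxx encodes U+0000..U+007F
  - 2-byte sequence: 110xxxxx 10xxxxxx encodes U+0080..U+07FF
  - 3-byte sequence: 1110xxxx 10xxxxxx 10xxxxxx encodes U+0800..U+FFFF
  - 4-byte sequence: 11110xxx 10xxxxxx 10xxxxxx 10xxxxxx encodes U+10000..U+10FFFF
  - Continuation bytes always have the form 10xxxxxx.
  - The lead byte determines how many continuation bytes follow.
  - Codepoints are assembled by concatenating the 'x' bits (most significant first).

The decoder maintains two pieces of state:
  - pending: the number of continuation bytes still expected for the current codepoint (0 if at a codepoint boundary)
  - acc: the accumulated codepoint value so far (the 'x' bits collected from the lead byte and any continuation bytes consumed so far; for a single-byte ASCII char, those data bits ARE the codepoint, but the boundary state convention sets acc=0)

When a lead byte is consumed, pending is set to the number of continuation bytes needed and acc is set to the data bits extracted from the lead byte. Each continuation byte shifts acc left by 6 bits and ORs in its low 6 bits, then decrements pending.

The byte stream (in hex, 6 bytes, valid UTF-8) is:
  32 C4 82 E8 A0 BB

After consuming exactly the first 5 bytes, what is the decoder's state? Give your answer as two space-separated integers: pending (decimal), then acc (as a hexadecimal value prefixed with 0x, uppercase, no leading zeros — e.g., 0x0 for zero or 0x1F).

Answer: 1 0x220

Derivation:
Byte[0]=32: 1-byte. pending=0, acc=0x0
Byte[1]=C4: 2-byte lead. pending=1, acc=0x4
Byte[2]=82: continuation. acc=(acc<<6)|0x02=0x102, pending=0
Byte[3]=E8: 3-byte lead. pending=2, acc=0x8
Byte[4]=A0: continuation. acc=(acc<<6)|0x20=0x220, pending=1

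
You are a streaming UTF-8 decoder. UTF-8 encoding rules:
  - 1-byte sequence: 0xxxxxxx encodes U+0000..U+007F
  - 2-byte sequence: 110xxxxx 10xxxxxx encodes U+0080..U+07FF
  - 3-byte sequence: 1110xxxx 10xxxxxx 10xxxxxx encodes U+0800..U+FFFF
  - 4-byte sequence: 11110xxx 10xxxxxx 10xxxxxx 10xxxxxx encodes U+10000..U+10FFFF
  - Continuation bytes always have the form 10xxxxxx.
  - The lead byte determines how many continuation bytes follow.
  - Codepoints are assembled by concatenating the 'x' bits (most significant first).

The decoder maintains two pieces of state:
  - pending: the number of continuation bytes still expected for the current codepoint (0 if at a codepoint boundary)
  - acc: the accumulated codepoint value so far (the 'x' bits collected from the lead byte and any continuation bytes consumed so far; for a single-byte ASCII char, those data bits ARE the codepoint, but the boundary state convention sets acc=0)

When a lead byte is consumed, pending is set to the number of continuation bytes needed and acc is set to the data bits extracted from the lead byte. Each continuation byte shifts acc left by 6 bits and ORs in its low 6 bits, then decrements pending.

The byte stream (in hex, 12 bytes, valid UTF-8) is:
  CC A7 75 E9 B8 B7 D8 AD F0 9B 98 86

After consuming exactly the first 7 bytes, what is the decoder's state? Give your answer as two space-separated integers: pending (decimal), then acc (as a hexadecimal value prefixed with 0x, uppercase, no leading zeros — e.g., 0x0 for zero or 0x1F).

Answer: 1 0x18

Derivation:
Byte[0]=CC: 2-byte lead. pending=1, acc=0xC
Byte[1]=A7: continuation. acc=(acc<<6)|0x27=0x327, pending=0
Byte[2]=75: 1-byte. pending=0, acc=0x0
Byte[3]=E9: 3-byte lead. pending=2, acc=0x9
Byte[4]=B8: continuation. acc=(acc<<6)|0x38=0x278, pending=1
Byte[5]=B7: continuation. acc=(acc<<6)|0x37=0x9E37, pending=0
Byte[6]=D8: 2-byte lead. pending=1, acc=0x18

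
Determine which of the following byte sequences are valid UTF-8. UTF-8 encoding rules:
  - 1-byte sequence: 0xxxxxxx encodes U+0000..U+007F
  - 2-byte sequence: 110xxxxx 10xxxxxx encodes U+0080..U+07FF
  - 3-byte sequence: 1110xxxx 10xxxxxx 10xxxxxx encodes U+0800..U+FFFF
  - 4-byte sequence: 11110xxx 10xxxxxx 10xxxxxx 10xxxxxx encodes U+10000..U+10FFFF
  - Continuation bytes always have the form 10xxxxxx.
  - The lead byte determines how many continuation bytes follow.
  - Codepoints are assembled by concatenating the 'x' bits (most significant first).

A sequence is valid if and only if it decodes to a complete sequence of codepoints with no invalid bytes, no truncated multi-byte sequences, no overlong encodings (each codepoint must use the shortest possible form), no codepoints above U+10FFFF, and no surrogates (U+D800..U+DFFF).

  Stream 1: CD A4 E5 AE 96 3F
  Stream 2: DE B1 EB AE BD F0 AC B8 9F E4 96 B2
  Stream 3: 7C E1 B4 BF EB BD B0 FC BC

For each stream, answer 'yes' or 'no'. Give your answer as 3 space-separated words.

Answer: yes yes no

Derivation:
Stream 1: decodes cleanly. VALID
Stream 2: decodes cleanly. VALID
Stream 3: error at byte offset 7. INVALID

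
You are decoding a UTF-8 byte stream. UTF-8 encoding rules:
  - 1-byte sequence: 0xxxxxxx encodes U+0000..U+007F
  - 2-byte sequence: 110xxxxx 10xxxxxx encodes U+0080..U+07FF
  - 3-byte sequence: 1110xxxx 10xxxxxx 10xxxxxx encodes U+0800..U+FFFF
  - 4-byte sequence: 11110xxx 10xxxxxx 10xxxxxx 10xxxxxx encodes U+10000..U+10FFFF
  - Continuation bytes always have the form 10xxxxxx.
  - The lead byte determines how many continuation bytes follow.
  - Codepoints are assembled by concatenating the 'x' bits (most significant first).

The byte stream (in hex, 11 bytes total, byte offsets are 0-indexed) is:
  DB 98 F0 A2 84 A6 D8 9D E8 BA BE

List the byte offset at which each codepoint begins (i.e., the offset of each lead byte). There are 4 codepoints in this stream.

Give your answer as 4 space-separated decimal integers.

Answer: 0 2 6 8

Derivation:
Byte[0]=DB: 2-byte lead, need 1 cont bytes. acc=0x1B
Byte[1]=98: continuation. acc=(acc<<6)|0x18=0x6D8
Completed: cp=U+06D8 (starts at byte 0)
Byte[2]=F0: 4-byte lead, need 3 cont bytes. acc=0x0
Byte[3]=A2: continuation. acc=(acc<<6)|0x22=0x22
Byte[4]=84: continuation. acc=(acc<<6)|0x04=0x884
Byte[5]=A6: continuation. acc=(acc<<6)|0x26=0x22126
Completed: cp=U+22126 (starts at byte 2)
Byte[6]=D8: 2-byte lead, need 1 cont bytes. acc=0x18
Byte[7]=9D: continuation. acc=(acc<<6)|0x1D=0x61D
Completed: cp=U+061D (starts at byte 6)
Byte[8]=E8: 3-byte lead, need 2 cont bytes. acc=0x8
Byte[9]=BA: continuation. acc=(acc<<6)|0x3A=0x23A
Byte[10]=BE: continuation. acc=(acc<<6)|0x3E=0x8EBE
Completed: cp=U+8EBE (starts at byte 8)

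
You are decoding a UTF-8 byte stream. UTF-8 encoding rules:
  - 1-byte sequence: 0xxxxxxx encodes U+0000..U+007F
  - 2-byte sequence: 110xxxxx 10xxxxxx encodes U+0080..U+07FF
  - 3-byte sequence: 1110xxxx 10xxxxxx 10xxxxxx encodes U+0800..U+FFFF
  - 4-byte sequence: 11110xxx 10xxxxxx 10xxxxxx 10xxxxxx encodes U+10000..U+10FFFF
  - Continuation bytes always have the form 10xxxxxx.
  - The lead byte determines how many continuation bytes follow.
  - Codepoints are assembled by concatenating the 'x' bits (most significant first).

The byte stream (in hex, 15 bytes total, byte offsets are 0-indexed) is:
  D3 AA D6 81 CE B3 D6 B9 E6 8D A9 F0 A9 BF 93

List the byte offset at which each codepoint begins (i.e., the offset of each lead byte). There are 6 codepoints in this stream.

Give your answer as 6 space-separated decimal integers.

Byte[0]=D3: 2-byte lead, need 1 cont bytes. acc=0x13
Byte[1]=AA: continuation. acc=(acc<<6)|0x2A=0x4EA
Completed: cp=U+04EA (starts at byte 0)
Byte[2]=D6: 2-byte lead, need 1 cont bytes. acc=0x16
Byte[3]=81: continuation. acc=(acc<<6)|0x01=0x581
Completed: cp=U+0581 (starts at byte 2)
Byte[4]=CE: 2-byte lead, need 1 cont bytes. acc=0xE
Byte[5]=B3: continuation. acc=(acc<<6)|0x33=0x3B3
Completed: cp=U+03B3 (starts at byte 4)
Byte[6]=D6: 2-byte lead, need 1 cont bytes. acc=0x16
Byte[7]=B9: continuation. acc=(acc<<6)|0x39=0x5B9
Completed: cp=U+05B9 (starts at byte 6)
Byte[8]=E6: 3-byte lead, need 2 cont bytes. acc=0x6
Byte[9]=8D: continuation. acc=(acc<<6)|0x0D=0x18D
Byte[10]=A9: continuation. acc=(acc<<6)|0x29=0x6369
Completed: cp=U+6369 (starts at byte 8)
Byte[11]=F0: 4-byte lead, need 3 cont bytes. acc=0x0
Byte[12]=A9: continuation. acc=(acc<<6)|0x29=0x29
Byte[13]=BF: continuation. acc=(acc<<6)|0x3F=0xA7F
Byte[14]=93: continuation. acc=(acc<<6)|0x13=0x29FD3
Completed: cp=U+29FD3 (starts at byte 11)

Answer: 0 2 4 6 8 11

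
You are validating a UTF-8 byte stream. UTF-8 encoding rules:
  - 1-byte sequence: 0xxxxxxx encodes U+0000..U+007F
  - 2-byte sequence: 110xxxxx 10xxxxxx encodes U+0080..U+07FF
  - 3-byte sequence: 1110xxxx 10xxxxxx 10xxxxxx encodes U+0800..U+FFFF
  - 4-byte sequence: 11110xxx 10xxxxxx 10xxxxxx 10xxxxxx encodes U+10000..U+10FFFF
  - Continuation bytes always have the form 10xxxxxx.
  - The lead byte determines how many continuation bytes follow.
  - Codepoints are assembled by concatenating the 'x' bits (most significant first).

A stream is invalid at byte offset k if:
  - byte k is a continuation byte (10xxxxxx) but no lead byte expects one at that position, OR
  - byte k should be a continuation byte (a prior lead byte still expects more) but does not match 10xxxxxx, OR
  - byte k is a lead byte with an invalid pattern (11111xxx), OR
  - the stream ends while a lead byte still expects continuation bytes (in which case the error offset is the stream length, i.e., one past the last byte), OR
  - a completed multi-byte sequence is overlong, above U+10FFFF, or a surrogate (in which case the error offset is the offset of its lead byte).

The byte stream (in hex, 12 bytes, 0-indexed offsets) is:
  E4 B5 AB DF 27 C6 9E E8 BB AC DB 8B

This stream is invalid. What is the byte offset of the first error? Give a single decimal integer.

Byte[0]=E4: 3-byte lead, need 2 cont bytes. acc=0x4
Byte[1]=B5: continuation. acc=(acc<<6)|0x35=0x135
Byte[2]=AB: continuation. acc=(acc<<6)|0x2B=0x4D6B
Completed: cp=U+4D6B (starts at byte 0)
Byte[3]=DF: 2-byte lead, need 1 cont bytes. acc=0x1F
Byte[4]=27: expected 10xxxxxx continuation. INVALID

Answer: 4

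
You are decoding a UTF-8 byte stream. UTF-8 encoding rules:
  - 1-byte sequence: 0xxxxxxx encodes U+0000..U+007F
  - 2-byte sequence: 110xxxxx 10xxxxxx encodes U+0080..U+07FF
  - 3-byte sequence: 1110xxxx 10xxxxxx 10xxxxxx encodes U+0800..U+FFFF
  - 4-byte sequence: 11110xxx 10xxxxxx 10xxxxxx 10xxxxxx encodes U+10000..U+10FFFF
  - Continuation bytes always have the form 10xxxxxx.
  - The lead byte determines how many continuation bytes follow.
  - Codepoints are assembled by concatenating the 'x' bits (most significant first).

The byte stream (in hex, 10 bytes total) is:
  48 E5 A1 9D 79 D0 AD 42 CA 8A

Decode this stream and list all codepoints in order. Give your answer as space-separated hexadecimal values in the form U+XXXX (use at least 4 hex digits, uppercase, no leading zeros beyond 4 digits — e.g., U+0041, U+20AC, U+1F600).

Answer: U+0048 U+585D U+0079 U+042D U+0042 U+028A

Derivation:
Byte[0]=48: 1-byte ASCII. cp=U+0048
Byte[1]=E5: 3-byte lead, need 2 cont bytes. acc=0x5
Byte[2]=A1: continuation. acc=(acc<<6)|0x21=0x161
Byte[3]=9D: continuation. acc=(acc<<6)|0x1D=0x585D
Completed: cp=U+585D (starts at byte 1)
Byte[4]=79: 1-byte ASCII. cp=U+0079
Byte[5]=D0: 2-byte lead, need 1 cont bytes. acc=0x10
Byte[6]=AD: continuation. acc=(acc<<6)|0x2D=0x42D
Completed: cp=U+042D (starts at byte 5)
Byte[7]=42: 1-byte ASCII. cp=U+0042
Byte[8]=CA: 2-byte lead, need 1 cont bytes. acc=0xA
Byte[9]=8A: continuation. acc=(acc<<6)|0x0A=0x28A
Completed: cp=U+028A (starts at byte 8)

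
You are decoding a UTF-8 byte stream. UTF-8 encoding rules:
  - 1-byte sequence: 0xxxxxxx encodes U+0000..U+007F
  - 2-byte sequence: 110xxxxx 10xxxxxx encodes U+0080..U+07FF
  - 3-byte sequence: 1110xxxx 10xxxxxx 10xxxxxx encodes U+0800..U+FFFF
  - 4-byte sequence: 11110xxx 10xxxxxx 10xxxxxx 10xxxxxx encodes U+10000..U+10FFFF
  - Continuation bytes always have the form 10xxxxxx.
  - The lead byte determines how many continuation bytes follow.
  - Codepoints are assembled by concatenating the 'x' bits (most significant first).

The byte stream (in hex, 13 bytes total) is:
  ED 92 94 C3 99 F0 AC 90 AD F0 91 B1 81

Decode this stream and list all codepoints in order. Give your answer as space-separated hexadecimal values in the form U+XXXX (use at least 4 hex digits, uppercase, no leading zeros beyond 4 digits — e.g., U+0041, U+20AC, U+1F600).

Answer: U+D494 U+00D9 U+2C42D U+11C41

Derivation:
Byte[0]=ED: 3-byte lead, need 2 cont bytes. acc=0xD
Byte[1]=92: continuation. acc=(acc<<6)|0x12=0x352
Byte[2]=94: continuation. acc=(acc<<6)|0x14=0xD494
Completed: cp=U+D494 (starts at byte 0)
Byte[3]=C3: 2-byte lead, need 1 cont bytes. acc=0x3
Byte[4]=99: continuation. acc=(acc<<6)|0x19=0xD9
Completed: cp=U+00D9 (starts at byte 3)
Byte[5]=F0: 4-byte lead, need 3 cont bytes. acc=0x0
Byte[6]=AC: continuation. acc=(acc<<6)|0x2C=0x2C
Byte[7]=90: continuation. acc=(acc<<6)|0x10=0xB10
Byte[8]=AD: continuation. acc=(acc<<6)|0x2D=0x2C42D
Completed: cp=U+2C42D (starts at byte 5)
Byte[9]=F0: 4-byte lead, need 3 cont bytes. acc=0x0
Byte[10]=91: continuation. acc=(acc<<6)|0x11=0x11
Byte[11]=B1: continuation. acc=(acc<<6)|0x31=0x471
Byte[12]=81: continuation. acc=(acc<<6)|0x01=0x11C41
Completed: cp=U+11C41 (starts at byte 9)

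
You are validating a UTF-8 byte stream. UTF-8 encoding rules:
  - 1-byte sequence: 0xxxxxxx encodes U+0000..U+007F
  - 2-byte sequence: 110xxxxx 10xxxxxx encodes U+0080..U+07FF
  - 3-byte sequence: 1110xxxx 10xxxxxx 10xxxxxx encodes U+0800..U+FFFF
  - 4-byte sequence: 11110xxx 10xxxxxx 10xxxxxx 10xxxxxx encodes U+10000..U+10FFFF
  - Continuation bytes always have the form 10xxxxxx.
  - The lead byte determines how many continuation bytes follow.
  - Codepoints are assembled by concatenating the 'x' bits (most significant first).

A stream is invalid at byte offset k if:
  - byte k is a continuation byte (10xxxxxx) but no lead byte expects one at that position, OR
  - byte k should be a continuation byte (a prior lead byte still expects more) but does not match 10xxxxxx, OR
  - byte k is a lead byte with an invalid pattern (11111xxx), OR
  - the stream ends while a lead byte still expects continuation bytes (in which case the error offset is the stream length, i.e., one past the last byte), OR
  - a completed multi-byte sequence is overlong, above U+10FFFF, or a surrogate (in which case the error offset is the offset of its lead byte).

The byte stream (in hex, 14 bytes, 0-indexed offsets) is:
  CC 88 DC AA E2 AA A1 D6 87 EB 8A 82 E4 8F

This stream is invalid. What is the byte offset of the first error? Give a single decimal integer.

Byte[0]=CC: 2-byte lead, need 1 cont bytes. acc=0xC
Byte[1]=88: continuation. acc=(acc<<6)|0x08=0x308
Completed: cp=U+0308 (starts at byte 0)
Byte[2]=DC: 2-byte lead, need 1 cont bytes. acc=0x1C
Byte[3]=AA: continuation. acc=(acc<<6)|0x2A=0x72A
Completed: cp=U+072A (starts at byte 2)
Byte[4]=E2: 3-byte lead, need 2 cont bytes. acc=0x2
Byte[5]=AA: continuation. acc=(acc<<6)|0x2A=0xAA
Byte[6]=A1: continuation. acc=(acc<<6)|0x21=0x2AA1
Completed: cp=U+2AA1 (starts at byte 4)
Byte[7]=D6: 2-byte lead, need 1 cont bytes. acc=0x16
Byte[8]=87: continuation. acc=(acc<<6)|0x07=0x587
Completed: cp=U+0587 (starts at byte 7)
Byte[9]=EB: 3-byte lead, need 2 cont bytes. acc=0xB
Byte[10]=8A: continuation. acc=(acc<<6)|0x0A=0x2CA
Byte[11]=82: continuation. acc=(acc<<6)|0x02=0xB282
Completed: cp=U+B282 (starts at byte 9)
Byte[12]=E4: 3-byte lead, need 2 cont bytes. acc=0x4
Byte[13]=8F: continuation. acc=(acc<<6)|0x0F=0x10F
Byte[14]: stream ended, expected continuation. INVALID

Answer: 14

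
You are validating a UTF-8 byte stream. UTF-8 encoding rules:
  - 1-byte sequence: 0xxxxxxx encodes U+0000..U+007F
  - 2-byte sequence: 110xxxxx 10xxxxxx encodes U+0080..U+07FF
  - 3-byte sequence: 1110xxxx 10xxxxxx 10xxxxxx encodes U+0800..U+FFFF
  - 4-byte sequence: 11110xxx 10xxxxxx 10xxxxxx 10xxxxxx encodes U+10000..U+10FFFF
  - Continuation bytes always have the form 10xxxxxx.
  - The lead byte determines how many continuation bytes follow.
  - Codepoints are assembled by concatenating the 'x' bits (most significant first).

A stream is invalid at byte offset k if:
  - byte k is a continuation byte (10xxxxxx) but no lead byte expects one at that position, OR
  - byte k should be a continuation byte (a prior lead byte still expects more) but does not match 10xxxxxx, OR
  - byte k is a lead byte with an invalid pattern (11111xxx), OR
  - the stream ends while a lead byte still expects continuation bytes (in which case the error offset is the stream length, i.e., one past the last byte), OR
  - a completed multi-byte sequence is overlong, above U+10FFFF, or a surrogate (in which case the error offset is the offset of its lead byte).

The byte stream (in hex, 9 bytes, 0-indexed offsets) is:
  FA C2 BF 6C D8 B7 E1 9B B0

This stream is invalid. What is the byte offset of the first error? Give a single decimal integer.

Answer: 0

Derivation:
Byte[0]=FA: INVALID lead byte (not 0xxx/110x/1110/11110)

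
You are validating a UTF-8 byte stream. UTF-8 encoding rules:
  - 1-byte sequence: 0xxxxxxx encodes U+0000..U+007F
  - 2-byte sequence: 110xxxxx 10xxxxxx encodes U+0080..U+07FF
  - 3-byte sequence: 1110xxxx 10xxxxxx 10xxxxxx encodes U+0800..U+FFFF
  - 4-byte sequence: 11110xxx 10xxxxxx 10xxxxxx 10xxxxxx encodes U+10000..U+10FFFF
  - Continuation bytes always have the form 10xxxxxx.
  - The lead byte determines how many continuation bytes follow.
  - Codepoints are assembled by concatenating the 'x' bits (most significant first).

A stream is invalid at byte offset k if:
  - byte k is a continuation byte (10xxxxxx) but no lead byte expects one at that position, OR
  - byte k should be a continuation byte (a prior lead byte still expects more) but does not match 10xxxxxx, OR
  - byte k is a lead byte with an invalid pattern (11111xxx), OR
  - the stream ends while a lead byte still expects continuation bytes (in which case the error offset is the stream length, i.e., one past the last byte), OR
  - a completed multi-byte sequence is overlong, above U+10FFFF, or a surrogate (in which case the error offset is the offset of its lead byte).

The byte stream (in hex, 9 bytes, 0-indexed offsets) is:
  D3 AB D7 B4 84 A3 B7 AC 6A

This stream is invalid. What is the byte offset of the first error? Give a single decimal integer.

Answer: 4

Derivation:
Byte[0]=D3: 2-byte lead, need 1 cont bytes. acc=0x13
Byte[1]=AB: continuation. acc=(acc<<6)|0x2B=0x4EB
Completed: cp=U+04EB (starts at byte 0)
Byte[2]=D7: 2-byte lead, need 1 cont bytes. acc=0x17
Byte[3]=B4: continuation. acc=(acc<<6)|0x34=0x5F4
Completed: cp=U+05F4 (starts at byte 2)
Byte[4]=84: INVALID lead byte (not 0xxx/110x/1110/11110)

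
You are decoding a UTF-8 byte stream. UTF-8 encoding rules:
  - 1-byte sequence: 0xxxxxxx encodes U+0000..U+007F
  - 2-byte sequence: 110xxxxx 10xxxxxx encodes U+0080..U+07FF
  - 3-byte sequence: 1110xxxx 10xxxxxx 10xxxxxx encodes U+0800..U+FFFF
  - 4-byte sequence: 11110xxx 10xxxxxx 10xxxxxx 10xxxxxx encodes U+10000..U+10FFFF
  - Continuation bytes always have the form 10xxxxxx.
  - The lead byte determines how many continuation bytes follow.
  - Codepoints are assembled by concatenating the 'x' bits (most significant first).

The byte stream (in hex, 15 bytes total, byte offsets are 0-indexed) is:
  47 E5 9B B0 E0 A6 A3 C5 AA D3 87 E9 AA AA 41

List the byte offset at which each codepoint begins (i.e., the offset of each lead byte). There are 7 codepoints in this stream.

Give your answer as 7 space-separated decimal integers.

Answer: 0 1 4 7 9 11 14

Derivation:
Byte[0]=47: 1-byte ASCII. cp=U+0047
Byte[1]=E5: 3-byte lead, need 2 cont bytes. acc=0x5
Byte[2]=9B: continuation. acc=(acc<<6)|0x1B=0x15B
Byte[3]=B0: continuation. acc=(acc<<6)|0x30=0x56F0
Completed: cp=U+56F0 (starts at byte 1)
Byte[4]=E0: 3-byte lead, need 2 cont bytes. acc=0x0
Byte[5]=A6: continuation. acc=(acc<<6)|0x26=0x26
Byte[6]=A3: continuation. acc=(acc<<6)|0x23=0x9A3
Completed: cp=U+09A3 (starts at byte 4)
Byte[7]=C5: 2-byte lead, need 1 cont bytes. acc=0x5
Byte[8]=AA: continuation. acc=(acc<<6)|0x2A=0x16A
Completed: cp=U+016A (starts at byte 7)
Byte[9]=D3: 2-byte lead, need 1 cont bytes. acc=0x13
Byte[10]=87: continuation. acc=(acc<<6)|0x07=0x4C7
Completed: cp=U+04C7 (starts at byte 9)
Byte[11]=E9: 3-byte lead, need 2 cont bytes. acc=0x9
Byte[12]=AA: continuation. acc=(acc<<6)|0x2A=0x26A
Byte[13]=AA: continuation. acc=(acc<<6)|0x2A=0x9AAA
Completed: cp=U+9AAA (starts at byte 11)
Byte[14]=41: 1-byte ASCII. cp=U+0041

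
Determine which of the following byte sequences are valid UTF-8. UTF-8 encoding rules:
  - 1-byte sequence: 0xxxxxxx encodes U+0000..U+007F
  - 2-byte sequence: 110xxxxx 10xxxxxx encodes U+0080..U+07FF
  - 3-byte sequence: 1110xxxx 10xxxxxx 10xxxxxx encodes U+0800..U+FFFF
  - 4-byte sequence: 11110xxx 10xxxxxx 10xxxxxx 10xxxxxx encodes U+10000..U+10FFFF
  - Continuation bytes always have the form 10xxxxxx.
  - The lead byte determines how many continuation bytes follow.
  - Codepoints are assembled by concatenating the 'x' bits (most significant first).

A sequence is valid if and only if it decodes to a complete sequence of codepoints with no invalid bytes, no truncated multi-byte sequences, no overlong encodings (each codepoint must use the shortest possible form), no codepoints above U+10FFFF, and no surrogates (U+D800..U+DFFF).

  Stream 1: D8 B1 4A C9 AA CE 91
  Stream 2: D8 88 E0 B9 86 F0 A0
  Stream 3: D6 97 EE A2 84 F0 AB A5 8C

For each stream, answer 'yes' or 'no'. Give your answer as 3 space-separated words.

Answer: yes no yes

Derivation:
Stream 1: decodes cleanly. VALID
Stream 2: error at byte offset 7. INVALID
Stream 3: decodes cleanly. VALID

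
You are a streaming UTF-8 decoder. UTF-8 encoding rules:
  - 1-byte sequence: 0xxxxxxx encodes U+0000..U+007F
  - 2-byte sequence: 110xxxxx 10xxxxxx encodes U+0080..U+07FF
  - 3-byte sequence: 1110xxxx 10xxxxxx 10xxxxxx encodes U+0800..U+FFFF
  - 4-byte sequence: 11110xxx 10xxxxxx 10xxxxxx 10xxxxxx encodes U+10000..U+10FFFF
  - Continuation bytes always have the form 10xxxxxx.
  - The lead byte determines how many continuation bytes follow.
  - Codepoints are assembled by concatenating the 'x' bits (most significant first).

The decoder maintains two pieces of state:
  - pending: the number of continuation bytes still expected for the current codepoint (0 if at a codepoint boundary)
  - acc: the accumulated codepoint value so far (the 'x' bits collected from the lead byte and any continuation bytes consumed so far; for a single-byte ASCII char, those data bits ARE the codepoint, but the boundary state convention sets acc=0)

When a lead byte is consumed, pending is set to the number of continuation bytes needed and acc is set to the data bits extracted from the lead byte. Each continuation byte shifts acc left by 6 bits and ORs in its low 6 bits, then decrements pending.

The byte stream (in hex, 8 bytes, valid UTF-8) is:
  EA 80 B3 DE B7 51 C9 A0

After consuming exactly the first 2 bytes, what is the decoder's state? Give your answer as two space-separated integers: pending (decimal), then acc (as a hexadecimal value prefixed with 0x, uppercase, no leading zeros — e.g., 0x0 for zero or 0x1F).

Byte[0]=EA: 3-byte lead. pending=2, acc=0xA
Byte[1]=80: continuation. acc=(acc<<6)|0x00=0x280, pending=1

Answer: 1 0x280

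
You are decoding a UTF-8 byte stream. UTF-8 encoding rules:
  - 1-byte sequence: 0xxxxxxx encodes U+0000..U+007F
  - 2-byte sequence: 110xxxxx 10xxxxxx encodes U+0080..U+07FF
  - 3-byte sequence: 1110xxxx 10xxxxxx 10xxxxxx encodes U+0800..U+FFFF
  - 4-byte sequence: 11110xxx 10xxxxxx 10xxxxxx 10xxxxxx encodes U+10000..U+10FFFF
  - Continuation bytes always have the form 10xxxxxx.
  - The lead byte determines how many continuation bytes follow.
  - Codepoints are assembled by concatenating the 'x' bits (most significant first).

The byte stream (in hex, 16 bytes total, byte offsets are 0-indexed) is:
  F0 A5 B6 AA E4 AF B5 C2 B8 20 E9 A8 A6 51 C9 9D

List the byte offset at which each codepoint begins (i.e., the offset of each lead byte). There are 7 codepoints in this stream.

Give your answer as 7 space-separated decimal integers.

Byte[0]=F0: 4-byte lead, need 3 cont bytes. acc=0x0
Byte[1]=A5: continuation. acc=(acc<<6)|0x25=0x25
Byte[2]=B6: continuation. acc=(acc<<6)|0x36=0x976
Byte[3]=AA: continuation. acc=(acc<<6)|0x2A=0x25DAA
Completed: cp=U+25DAA (starts at byte 0)
Byte[4]=E4: 3-byte lead, need 2 cont bytes. acc=0x4
Byte[5]=AF: continuation. acc=(acc<<6)|0x2F=0x12F
Byte[6]=B5: continuation. acc=(acc<<6)|0x35=0x4BF5
Completed: cp=U+4BF5 (starts at byte 4)
Byte[7]=C2: 2-byte lead, need 1 cont bytes. acc=0x2
Byte[8]=B8: continuation. acc=(acc<<6)|0x38=0xB8
Completed: cp=U+00B8 (starts at byte 7)
Byte[9]=20: 1-byte ASCII. cp=U+0020
Byte[10]=E9: 3-byte lead, need 2 cont bytes. acc=0x9
Byte[11]=A8: continuation. acc=(acc<<6)|0x28=0x268
Byte[12]=A6: continuation. acc=(acc<<6)|0x26=0x9A26
Completed: cp=U+9A26 (starts at byte 10)
Byte[13]=51: 1-byte ASCII. cp=U+0051
Byte[14]=C9: 2-byte lead, need 1 cont bytes. acc=0x9
Byte[15]=9D: continuation. acc=(acc<<6)|0x1D=0x25D
Completed: cp=U+025D (starts at byte 14)

Answer: 0 4 7 9 10 13 14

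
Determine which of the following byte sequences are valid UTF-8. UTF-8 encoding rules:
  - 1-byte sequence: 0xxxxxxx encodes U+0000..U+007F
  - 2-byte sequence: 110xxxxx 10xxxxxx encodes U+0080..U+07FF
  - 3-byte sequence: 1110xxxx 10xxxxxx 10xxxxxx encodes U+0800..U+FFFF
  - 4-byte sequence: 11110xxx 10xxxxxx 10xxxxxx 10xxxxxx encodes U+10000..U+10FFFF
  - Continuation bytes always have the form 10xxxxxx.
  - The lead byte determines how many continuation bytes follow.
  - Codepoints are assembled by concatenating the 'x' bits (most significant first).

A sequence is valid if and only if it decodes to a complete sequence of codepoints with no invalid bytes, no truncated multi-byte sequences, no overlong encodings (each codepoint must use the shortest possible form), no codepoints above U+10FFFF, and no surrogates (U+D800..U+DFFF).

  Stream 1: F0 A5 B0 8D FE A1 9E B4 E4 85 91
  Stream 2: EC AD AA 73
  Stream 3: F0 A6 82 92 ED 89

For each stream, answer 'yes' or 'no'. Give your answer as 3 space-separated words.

Answer: no yes no

Derivation:
Stream 1: error at byte offset 4. INVALID
Stream 2: decodes cleanly. VALID
Stream 3: error at byte offset 6. INVALID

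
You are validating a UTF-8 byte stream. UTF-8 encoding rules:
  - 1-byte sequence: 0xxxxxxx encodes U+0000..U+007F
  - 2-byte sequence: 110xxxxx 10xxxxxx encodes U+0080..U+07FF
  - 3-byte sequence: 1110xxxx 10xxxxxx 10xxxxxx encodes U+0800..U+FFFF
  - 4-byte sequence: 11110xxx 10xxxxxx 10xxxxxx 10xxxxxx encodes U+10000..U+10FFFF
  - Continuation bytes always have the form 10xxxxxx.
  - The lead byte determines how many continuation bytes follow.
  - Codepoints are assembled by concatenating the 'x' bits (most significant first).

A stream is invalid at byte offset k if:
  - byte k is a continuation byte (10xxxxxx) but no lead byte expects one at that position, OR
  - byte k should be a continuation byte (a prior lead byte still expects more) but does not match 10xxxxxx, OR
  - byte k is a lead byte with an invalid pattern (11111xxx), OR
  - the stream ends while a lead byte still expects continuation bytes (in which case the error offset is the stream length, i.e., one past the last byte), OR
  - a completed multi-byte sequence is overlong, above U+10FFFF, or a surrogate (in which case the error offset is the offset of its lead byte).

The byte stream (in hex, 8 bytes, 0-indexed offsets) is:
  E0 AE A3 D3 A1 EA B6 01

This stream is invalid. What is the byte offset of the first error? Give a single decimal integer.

Byte[0]=E0: 3-byte lead, need 2 cont bytes. acc=0x0
Byte[1]=AE: continuation. acc=(acc<<6)|0x2E=0x2E
Byte[2]=A3: continuation. acc=(acc<<6)|0x23=0xBA3
Completed: cp=U+0BA3 (starts at byte 0)
Byte[3]=D3: 2-byte lead, need 1 cont bytes. acc=0x13
Byte[4]=A1: continuation. acc=(acc<<6)|0x21=0x4E1
Completed: cp=U+04E1 (starts at byte 3)
Byte[5]=EA: 3-byte lead, need 2 cont bytes. acc=0xA
Byte[6]=B6: continuation. acc=(acc<<6)|0x36=0x2B6
Byte[7]=01: expected 10xxxxxx continuation. INVALID

Answer: 7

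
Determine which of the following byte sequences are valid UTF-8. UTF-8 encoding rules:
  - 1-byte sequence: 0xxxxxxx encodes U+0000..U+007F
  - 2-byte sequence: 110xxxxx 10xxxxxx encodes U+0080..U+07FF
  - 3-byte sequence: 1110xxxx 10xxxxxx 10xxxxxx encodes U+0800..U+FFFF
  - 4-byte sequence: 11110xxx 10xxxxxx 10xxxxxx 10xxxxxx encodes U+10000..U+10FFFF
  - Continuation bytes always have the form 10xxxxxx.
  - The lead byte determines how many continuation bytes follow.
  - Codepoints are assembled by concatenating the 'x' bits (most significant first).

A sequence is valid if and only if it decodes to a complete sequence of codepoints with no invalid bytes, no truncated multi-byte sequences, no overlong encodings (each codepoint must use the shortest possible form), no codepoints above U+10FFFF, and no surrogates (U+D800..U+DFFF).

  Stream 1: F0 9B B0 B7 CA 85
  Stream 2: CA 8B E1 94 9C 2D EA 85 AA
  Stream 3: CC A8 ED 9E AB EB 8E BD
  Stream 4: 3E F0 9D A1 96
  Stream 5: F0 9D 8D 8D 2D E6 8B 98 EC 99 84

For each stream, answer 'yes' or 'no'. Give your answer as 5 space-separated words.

Answer: yes yes yes yes yes

Derivation:
Stream 1: decodes cleanly. VALID
Stream 2: decodes cleanly. VALID
Stream 3: decodes cleanly. VALID
Stream 4: decodes cleanly. VALID
Stream 5: decodes cleanly. VALID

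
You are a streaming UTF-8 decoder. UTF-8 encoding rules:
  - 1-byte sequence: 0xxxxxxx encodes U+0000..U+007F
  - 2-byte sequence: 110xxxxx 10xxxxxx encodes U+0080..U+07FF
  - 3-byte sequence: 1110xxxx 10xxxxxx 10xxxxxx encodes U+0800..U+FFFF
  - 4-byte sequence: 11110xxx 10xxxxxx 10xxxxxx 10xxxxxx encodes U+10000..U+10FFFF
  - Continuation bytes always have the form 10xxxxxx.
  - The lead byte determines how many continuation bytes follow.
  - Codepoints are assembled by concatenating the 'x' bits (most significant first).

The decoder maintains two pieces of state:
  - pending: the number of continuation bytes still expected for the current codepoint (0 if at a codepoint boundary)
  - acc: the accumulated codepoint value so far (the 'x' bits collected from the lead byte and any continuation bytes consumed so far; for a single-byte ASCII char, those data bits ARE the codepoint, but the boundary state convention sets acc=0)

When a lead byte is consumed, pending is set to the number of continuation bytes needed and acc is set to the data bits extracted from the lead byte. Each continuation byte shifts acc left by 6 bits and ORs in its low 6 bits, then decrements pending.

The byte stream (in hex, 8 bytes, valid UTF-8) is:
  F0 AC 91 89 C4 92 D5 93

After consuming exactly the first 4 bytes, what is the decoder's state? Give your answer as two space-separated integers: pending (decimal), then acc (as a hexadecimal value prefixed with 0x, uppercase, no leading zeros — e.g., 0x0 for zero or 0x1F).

Answer: 0 0x2C449

Derivation:
Byte[0]=F0: 4-byte lead. pending=3, acc=0x0
Byte[1]=AC: continuation. acc=(acc<<6)|0x2C=0x2C, pending=2
Byte[2]=91: continuation. acc=(acc<<6)|0x11=0xB11, pending=1
Byte[3]=89: continuation. acc=(acc<<6)|0x09=0x2C449, pending=0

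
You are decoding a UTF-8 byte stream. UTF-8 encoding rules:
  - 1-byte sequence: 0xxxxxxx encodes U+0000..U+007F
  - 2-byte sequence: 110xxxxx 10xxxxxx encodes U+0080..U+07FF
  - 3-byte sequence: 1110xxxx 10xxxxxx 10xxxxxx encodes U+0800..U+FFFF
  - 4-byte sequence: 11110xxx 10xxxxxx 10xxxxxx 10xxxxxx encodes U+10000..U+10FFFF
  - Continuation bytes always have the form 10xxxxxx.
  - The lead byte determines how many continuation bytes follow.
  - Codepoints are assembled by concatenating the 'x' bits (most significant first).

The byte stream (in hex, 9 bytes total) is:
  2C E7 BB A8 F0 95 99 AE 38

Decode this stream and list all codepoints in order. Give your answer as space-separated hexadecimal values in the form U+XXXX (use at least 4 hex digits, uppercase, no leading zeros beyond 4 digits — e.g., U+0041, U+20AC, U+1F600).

Byte[0]=2C: 1-byte ASCII. cp=U+002C
Byte[1]=E7: 3-byte lead, need 2 cont bytes. acc=0x7
Byte[2]=BB: continuation. acc=(acc<<6)|0x3B=0x1FB
Byte[3]=A8: continuation. acc=(acc<<6)|0x28=0x7EE8
Completed: cp=U+7EE8 (starts at byte 1)
Byte[4]=F0: 4-byte lead, need 3 cont bytes. acc=0x0
Byte[5]=95: continuation. acc=(acc<<6)|0x15=0x15
Byte[6]=99: continuation. acc=(acc<<6)|0x19=0x559
Byte[7]=AE: continuation. acc=(acc<<6)|0x2E=0x1566E
Completed: cp=U+1566E (starts at byte 4)
Byte[8]=38: 1-byte ASCII. cp=U+0038

Answer: U+002C U+7EE8 U+1566E U+0038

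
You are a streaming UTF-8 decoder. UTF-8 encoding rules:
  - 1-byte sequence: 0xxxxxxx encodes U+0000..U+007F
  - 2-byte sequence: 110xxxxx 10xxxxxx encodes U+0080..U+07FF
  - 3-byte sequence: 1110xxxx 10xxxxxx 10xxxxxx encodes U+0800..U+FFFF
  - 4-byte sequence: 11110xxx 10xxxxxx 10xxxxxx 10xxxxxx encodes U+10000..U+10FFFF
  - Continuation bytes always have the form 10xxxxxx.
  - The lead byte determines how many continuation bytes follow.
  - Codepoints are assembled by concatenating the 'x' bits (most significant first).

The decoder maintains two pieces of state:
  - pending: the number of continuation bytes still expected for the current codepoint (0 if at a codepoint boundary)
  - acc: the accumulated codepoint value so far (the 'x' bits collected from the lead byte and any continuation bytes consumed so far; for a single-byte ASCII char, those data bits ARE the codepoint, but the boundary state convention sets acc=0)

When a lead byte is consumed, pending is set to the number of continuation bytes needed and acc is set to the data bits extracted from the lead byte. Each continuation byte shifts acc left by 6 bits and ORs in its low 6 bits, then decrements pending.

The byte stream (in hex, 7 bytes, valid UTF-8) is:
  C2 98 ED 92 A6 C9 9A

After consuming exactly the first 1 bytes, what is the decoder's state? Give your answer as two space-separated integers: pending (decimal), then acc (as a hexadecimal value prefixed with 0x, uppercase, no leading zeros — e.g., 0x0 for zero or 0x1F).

Byte[0]=C2: 2-byte lead. pending=1, acc=0x2

Answer: 1 0x2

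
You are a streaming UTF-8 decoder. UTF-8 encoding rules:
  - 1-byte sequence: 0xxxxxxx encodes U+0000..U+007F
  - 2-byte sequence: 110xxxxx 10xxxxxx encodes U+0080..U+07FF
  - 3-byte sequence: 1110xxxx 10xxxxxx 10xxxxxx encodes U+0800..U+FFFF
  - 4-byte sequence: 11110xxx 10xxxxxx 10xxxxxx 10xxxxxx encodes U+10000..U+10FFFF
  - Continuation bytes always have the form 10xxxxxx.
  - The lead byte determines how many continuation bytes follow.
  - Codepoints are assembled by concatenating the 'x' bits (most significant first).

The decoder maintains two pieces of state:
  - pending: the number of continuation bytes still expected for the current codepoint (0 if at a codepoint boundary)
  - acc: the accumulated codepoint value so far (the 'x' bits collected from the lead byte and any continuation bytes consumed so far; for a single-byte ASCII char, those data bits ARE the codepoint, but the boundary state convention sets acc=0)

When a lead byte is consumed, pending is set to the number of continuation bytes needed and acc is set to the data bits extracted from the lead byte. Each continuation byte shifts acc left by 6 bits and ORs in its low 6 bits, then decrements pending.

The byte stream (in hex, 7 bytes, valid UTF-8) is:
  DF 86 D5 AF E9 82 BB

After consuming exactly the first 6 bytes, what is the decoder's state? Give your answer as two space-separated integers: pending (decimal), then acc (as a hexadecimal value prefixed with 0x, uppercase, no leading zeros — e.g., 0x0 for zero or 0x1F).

Answer: 1 0x242

Derivation:
Byte[0]=DF: 2-byte lead. pending=1, acc=0x1F
Byte[1]=86: continuation. acc=(acc<<6)|0x06=0x7C6, pending=0
Byte[2]=D5: 2-byte lead. pending=1, acc=0x15
Byte[3]=AF: continuation. acc=(acc<<6)|0x2F=0x56F, pending=0
Byte[4]=E9: 3-byte lead. pending=2, acc=0x9
Byte[5]=82: continuation. acc=(acc<<6)|0x02=0x242, pending=1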